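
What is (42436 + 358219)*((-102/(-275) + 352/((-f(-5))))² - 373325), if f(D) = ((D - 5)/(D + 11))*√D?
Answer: -2316374862930131/15125 - 1569285504*I*√5/125 ≈ -1.5315e+11 - 2.8072e+7*I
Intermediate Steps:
f(D) = √D*(-5 + D)/(11 + D) (f(D) = ((-5 + D)/(11 + D))*√D = √D*(-5 + D)/(11 + D))
(42436 + 358219)*((-102/(-275) + 352/((-f(-5))))² - 373325) = (42436 + 358219)*((-102/(-275) + 352/((-√(-5)*(-5 - 5)/(11 - 5))))² - 373325) = 400655*((-102*(-1/275) + 352/((-I*√5*(-10)/6)))² - 373325) = 400655*((102/275 + 352/((-I*√5*(-10)/6)))² - 373325) = 400655*((102/275 + 352/((-(-5)*I*√5/3)))² - 373325) = 400655*((102/275 + 352/((5*I*√5/3)))² - 373325) = 400655*((102/275 + 352*(-3*I*√5/25))² - 373325) = 400655*((102/275 - 1056*I*√5/25)² - 373325) = 400655*(-373325 + (102/275 - 1056*I*√5/25)²) = -149574527875 + 400655*(102/275 - 1056*I*√5/25)²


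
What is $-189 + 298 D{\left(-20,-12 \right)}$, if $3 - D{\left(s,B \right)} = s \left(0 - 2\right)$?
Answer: $-11215$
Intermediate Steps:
$D{\left(s,B \right)} = 3 + 2 s$ ($D{\left(s,B \right)} = 3 - s \left(0 - 2\right) = 3 - s \left(-2\right) = 3 - - 2 s = 3 + 2 s$)
$-189 + 298 D{\left(-20,-12 \right)} = -189 + 298 \left(3 + 2 \left(-20\right)\right) = -189 + 298 \left(3 - 40\right) = -189 + 298 \left(-37\right) = -189 - 11026 = -11215$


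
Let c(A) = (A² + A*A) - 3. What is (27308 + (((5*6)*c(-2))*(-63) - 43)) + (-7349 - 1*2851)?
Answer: 7615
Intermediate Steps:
c(A) = -3 + 2*A² (c(A) = (A² + A²) - 3 = 2*A² - 3 = -3 + 2*A²)
(27308 + (((5*6)*c(-2))*(-63) - 43)) + (-7349 - 1*2851) = (27308 + (((5*6)*(-3 + 2*(-2)²))*(-63) - 43)) + (-7349 - 1*2851) = (27308 + ((30*(-3 + 2*4))*(-63) - 43)) + (-7349 - 2851) = (27308 + ((30*(-3 + 8))*(-63) - 43)) - 10200 = (27308 + ((30*5)*(-63) - 43)) - 10200 = (27308 + (150*(-63) - 43)) - 10200 = (27308 + (-9450 - 43)) - 10200 = (27308 - 9493) - 10200 = 17815 - 10200 = 7615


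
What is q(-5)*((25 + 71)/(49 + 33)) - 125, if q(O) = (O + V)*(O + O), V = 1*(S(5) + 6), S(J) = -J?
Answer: -3205/41 ≈ -78.171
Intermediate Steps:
V = 1 (V = 1*(-1*5 + 6) = 1*(-5 + 6) = 1*1 = 1)
q(O) = 2*O*(1 + O) (q(O) = (O + 1)*(O + O) = (1 + O)*(2*O) = 2*O*(1 + O))
q(-5)*((25 + 71)/(49 + 33)) - 125 = (2*(-5)*(1 - 5))*((25 + 71)/(49 + 33)) - 125 = (2*(-5)*(-4))*(96/82) - 125 = 40*(96*(1/82)) - 125 = 40*(48/41) - 125 = 1920/41 - 125 = -3205/41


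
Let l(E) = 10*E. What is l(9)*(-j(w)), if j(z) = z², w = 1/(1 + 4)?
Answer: -18/5 ≈ -3.6000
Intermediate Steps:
w = ⅕ (w = 1/5 = ⅕ ≈ 0.20000)
l(9)*(-j(w)) = (10*9)*(-(⅕)²) = 90*(-1*1/25) = 90*(-1/25) = -18/5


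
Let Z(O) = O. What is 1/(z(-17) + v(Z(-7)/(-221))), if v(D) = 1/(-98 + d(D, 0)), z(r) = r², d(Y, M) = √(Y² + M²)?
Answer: 21651/6256918 ≈ 0.0034603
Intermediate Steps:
d(Y, M) = √(M² + Y²)
v(D) = 1/(-98 + √(D²)) (v(D) = 1/(-98 + √(0² + D²)) = 1/(-98 + √(0 + D²)) = 1/(-98 + √(D²)))
1/(z(-17) + v(Z(-7)/(-221))) = 1/((-17)² + 1/(-98 + √((-7/(-221))²))) = 1/(289 + 1/(-98 + √((-7*(-1/221))²))) = 1/(289 + 1/(-98 + √((7/221)²))) = 1/(289 + 1/(-98 + √(49/48841))) = 1/(289 + 1/(-98 + 7/221)) = 1/(289 + 1/(-21651/221)) = 1/(289 - 221/21651) = 1/(6256918/21651) = 21651/6256918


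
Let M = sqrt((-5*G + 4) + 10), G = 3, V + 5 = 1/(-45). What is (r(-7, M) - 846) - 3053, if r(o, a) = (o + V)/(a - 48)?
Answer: -134799269/34575 + 541*I/103725 ≈ -3898.8 + 0.0052157*I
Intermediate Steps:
V = -226/45 (V = -5 + 1/(-45) = -5 - 1/45 = -226/45 ≈ -5.0222)
M = I (M = sqrt((-5*3 + 4) + 10) = sqrt((-15 + 4) + 10) = sqrt(-11 + 10) = sqrt(-1) = I ≈ 1.0*I)
r(o, a) = (-226/45 + o)/(-48 + a) (r(o, a) = (o - 226/45)/(a - 48) = (-226/45 + o)/(-48 + a))
(r(-7, M) - 846) - 3053 = ((-226/45 - 7)/(-48 + I) - 846) - 3053 = (((-48 - I)/2305)*(-541/45) - 846) - 3053 = (-541*(-48 - I)/103725 - 846) - 3053 = (-846 - 541*(-48 - I)/103725) - 3053 = -3899 - 541*(-48 - I)/103725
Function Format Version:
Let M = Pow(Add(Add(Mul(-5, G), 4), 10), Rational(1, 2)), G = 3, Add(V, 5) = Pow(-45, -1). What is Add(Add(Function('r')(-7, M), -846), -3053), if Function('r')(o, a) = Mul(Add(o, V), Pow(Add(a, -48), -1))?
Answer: Add(Rational(-134799269, 34575), Mul(Rational(541, 103725), I)) ≈ Add(-3898.8, Mul(0.0052157, I))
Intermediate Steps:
V = Rational(-226, 45) (V = Add(-5, Pow(-45, -1)) = Add(-5, Rational(-1, 45)) = Rational(-226, 45) ≈ -5.0222)
M = I (M = Pow(Add(Add(Mul(-5, 3), 4), 10), Rational(1, 2)) = Pow(Add(Add(-15, 4), 10), Rational(1, 2)) = Pow(Add(-11, 10), Rational(1, 2)) = Pow(-1, Rational(1, 2)) = I ≈ Mul(1.0000, I))
Function('r')(o, a) = Mul(Pow(Add(-48, a), -1), Add(Rational(-226, 45), o)) (Function('r')(o, a) = Mul(Add(o, Rational(-226, 45)), Pow(Add(a, -48), -1)) = Mul(Add(Rational(-226, 45), o), Pow(Add(-48, a), -1)) = Mul(Pow(Add(-48, a), -1), Add(Rational(-226, 45), o)))
Add(Add(Function('r')(-7, M), -846), -3053) = Add(Add(Mul(Pow(Add(-48, I), -1), Add(Rational(-226, 45), -7)), -846), -3053) = Add(Add(Mul(Mul(Rational(1, 2305), Add(-48, Mul(-1, I))), Rational(-541, 45)), -846), -3053) = Add(Add(Mul(Rational(-541, 103725), Add(-48, Mul(-1, I))), -846), -3053) = Add(Add(-846, Mul(Rational(-541, 103725), Add(-48, Mul(-1, I)))), -3053) = Add(-3899, Mul(Rational(-541, 103725), Add(-48, Mul(-1, I))))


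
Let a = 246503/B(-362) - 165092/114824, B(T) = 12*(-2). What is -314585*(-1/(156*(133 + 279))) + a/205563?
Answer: 918689728311185/189631048537008 ≈ 4.8446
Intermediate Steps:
B(T) = -24
a = -3538552835/344472 (a = 246503/(-24) - 165092/114824 = 246503*(-1/24) - 165092*1/114824 = -246503/24 - 41273/28706 = -3538552835/344472 ≈ -10272.)
-314585*(-1/(156*(133 + 279))) + a/205563 = -314585*(-1/(156*(133 + 279))) - 3538552835/344472/205563 = -314585/(412*(-156)) - 3538552835/344472*1/205563 = -314585/(-64272) - 3538552835/70810697736 = -314585*(-1/64272) - 3538552835/70810697736 = 314585/64272 - 3538552835/70810697736 = 918689728311185/189631048537008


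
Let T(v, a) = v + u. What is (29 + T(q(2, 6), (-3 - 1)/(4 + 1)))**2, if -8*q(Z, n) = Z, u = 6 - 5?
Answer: 14161/16 ≈ 885.06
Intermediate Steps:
u = 1
q(Z, n) = -Z/8
T(v, a) = 1 + v (T(v, a) = v + 1 = 1 + v)
(29 + T(q(2, 6), (-3 - 1)/(4 + 1)))**2 = (29 + (1 - 1/8*2))**2 = (29 + (1 - 1/4))**2 = (29 + 3/4)**2 = (119/4)**2 = 14161/16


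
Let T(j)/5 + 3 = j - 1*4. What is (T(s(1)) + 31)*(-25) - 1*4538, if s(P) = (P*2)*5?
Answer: -5688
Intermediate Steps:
s(P) = 10*P (s(P) = (2*P)*5 = 10*P)
T(j) = -35 + 5*j (T(j) = -15 + 5*(j - 1*4) = -15 + 5*(j - 4) = -15 + 5*(-4 + j) = -15 + (-20 + 5*j) = -35 + 5*j)
(T(s(1)) + 31)*(-25) - 1*4538 = ((-35 + 5*(10*1)) + 31)*(-25) - 1*4538 = ((-35 + 5*10) + 31)*(-25) - 4538 = ((-35 + 50) + 31)*(-25) - 4538 = (15 + 31)*(-25) - 4538 = 46*(-25) - 4538 = -1150 - 4538 = -5688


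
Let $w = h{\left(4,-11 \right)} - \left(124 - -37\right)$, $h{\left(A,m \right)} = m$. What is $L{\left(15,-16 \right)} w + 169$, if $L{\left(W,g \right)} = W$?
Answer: $-2411$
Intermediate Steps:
$w = -172$ ($w = -11 - \left(124 - -37\right) = -11 - \left(124 + 37\right) = -11 - 161 = -172$)
$L{\left(15,-16 \right)} w + 169 = 15 \left(-172\right) + 169 = -2580 + 169 = -2411$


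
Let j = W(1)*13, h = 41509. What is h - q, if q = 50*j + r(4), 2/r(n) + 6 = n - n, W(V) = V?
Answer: 122578/3 ≈ 40859.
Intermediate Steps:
r(n) = -⅓ (r(n) = 2/(-6 + (n - n)) = 2/(-6 + 0) = 2/(-6) = 2*(-⅙) = -⅓)
j = 13 (j = 1*13 = 13)
q = 1949/3 (q = 50*13 - ⅓ = 650 - ⅓ = 1949/3 ≈ 649.67)
h - q = 41509 - 1*1949/3 = 41509 - 1949/3 = 122578/3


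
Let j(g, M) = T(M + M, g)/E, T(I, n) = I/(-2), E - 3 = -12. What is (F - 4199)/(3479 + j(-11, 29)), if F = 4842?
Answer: 5787/31340 ≈ 0.18465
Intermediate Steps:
E = -9 (E = 3 - 12 = -9)
T(I, n) = -I/2 (T(I, n) = I*(-½) = -I/2)
j(g, M) = M/9 (j(g, M) = -(M + M)/2/(-9) = -M*(-⅑) = M/9)
(F - 4199)/(3479 + j(-11, 29)) = (4842 - 4199)/(3479 + (⅑)*29) = 643/(3479 + 29/9) = 643/(31340/9) = 643*(9/31340) = 5787/31340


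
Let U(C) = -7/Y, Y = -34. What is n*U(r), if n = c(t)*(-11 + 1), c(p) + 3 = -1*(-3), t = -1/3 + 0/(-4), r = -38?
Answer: 0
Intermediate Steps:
t = -⅓ (t = -1*⅓ + 0*(-¼) = -⅓ + 0 = -⅓ ≈ -0.33333)
c(p) = 0 (c(p) = -3 - 1*(-3) = -3 + 3 = 0)
U(C) = 7/34 (U(C) = -7/(-34) = -7*(-1/34) = 7/34)
n = 0 (n = 0*(-11 + 1) = 0*(-10) = 0)
n*U(r) = 0*(7/34) = 0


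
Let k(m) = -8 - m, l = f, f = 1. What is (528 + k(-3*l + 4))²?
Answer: 269361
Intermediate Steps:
l = 1
(528 + k(-3*l + 4))² = (528 + (-8 - (-3*1 + 4)))² = (528 + (-8 - (-3 + 4)))² = (528 + (-8 - 1*1))² = (528 + (-8 - 1))² = (528 - 9)² = 519² = 269361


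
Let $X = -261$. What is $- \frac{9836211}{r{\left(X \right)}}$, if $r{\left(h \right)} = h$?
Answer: $\frac{3278737}{87} \approx 37687.0$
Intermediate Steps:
$- \frac{9836211}{r{\left(X \right)}} = - \frac{9836211}{-261} = \left(-9836211\right) \left(- \frac{1}{261}\right) = \frac{3278737}{87}$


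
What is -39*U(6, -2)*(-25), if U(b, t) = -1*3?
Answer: -2925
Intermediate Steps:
U(b, t) = -3
-39*U(6, -2)*(-25) = -39*(-3)*(-25) = 117*(-25) = -2925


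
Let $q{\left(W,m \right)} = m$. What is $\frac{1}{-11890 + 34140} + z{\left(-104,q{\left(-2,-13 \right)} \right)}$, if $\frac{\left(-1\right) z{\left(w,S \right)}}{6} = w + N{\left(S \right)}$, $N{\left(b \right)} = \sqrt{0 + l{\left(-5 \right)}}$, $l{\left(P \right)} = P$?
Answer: $\frac{13884001}{22250} - 6 i \sqrt{5} \approx 624.0 - 13.416 i$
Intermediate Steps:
$N{\left(b \right)} = i \sqrt{5}$ ($N{\left(b \right)} = \sqrt{0 - 5} = \sqrt{-5} = i \sqrt{5}$)
$z{\left(w,S \right)} = - 6 w - 6 i \sqrt{5}$ ($z{\left(w,S \right)} = - 6 \left(w + i \sqrt{5}\right) = - 6 w - 6 i \sqrt{5}$)
$\frac{1}{-11890 + 34140} + z{\left(-104,q{\left(-2,-13 \right)} \right)} = \frac{1}{-11890 + 34140} - \left(-624 + 6 i \sqrt{5}\right) = \frac{1}{22250} + \left(624 - 6 i \sqrt{5}\right) = \frac{13884001}{22250} - 6 i \sqrt{5}$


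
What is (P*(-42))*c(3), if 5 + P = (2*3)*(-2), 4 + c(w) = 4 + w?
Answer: 2142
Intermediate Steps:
c(w) = w (c(w) = -4 + (4 + w) = w)
P = -17 (P = -5 + (2*3)*(-2) = -5 + 6*(-2) = -5 - 12 = -17)
(P*(-42))*c(3) = -17*(-42)*3 = 714*3 = 2142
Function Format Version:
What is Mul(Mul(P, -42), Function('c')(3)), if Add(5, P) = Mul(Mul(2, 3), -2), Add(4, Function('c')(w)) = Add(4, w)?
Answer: 2142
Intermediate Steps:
Function('c')(w) = w (Function('c')(w) = Add(-4, Add(4, w)) = w)
P = -17 (P = Add(-5, Mul(Mul(2, 3), -2)) = Add(-5, Mul(6, -2)) = Add(-5, -12) = -17)
Mul(Mul(P, -42), Function('c')(3)) = Mul(Mul(-17, -42), 3) = Mul(714, 3) = 2142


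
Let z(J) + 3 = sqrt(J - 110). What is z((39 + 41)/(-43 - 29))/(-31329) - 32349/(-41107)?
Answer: 337861714/429280401 - 10*I*sqrt(10)/93987 ≈ 0.78704 - 0.00033646*I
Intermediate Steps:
z(J) = -3 + sqrt(-110 + J) (z(J) = -3 + sqrt(J - 110) = -3 + sqrt(-110 + J))
z((39 + 41)/(-43 - 29))/(-31329) - 32349/(-41107) = (-3 + sqrt(-110 + (39 + 41)/(-43 - 29)))/(-31329) - 32349/(-41107) = (-3 + sqrt(-110 + 80/(-72)))*(-1/31329) - 32349*(-1/41107) = (-3 + sqrt(-110 + 80*(-1/72)))*(-1/31329) + 32349/41107 = (-3 + sqrt(-110 - 10/9))*(-1/31329) + 32349/41107 = (-3 + sqrt(-1000/9))*(-1/31329) + 32349/41107 = (-3 + 10*I*sqrt(10)/3)*(-1/31329) + 32349/41107 = (1/10443 - 10*I*sqrt(10)/93987) + 32349/41107 = 337861714/429280401 - 10*I*sqrt(10)/93987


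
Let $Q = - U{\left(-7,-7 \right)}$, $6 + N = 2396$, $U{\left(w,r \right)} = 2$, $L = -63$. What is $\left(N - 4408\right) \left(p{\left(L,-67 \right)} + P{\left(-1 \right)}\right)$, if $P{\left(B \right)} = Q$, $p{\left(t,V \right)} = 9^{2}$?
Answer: $-159422$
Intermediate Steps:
$p{\left(t,V \right)} = 81$
$N = 2390$ ($N = -6 + 2396 = 2390$)
$Q = -2$ ($Q = \left(-1\right) 2 = -2$)
$P{\left(B \right)} = -2$
$\left(N - 4408\right) \left(p{\left(L,-67 \right)} + P{\left(-1 \right)}\right) = \left(2390 - 4408\right) \left(81 - 2\right) = \left(-2018\right) 79 = -159422$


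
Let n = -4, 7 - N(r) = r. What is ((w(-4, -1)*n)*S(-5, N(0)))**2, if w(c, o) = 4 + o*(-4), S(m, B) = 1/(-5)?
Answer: 1024/25 ≈ 40.960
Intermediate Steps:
N(r) = 7 - r
S(m, B) = -1/5 (S(m, B) = 1*(-1/5) = -1/5)
w(c, o) = 4 - 4*o
((w(-4, -1)*n)*S(-5, N(0)))**2 = (((4 - 4*(-1))*(-4))*(-1/5))**2 = (((4 + 4)*(-4))*(-1/5))**2 = ((8*(-4))*(-1/5))**2 = (-32*(-1/5))**2 = (32/5)**2 = 1024/25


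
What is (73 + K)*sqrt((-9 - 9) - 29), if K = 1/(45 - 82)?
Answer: 2700*I*sqrt(47)/37 ≈ 500.28*I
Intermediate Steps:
K = -1/37 (K = 1/(-37) = -1/37 ≈ -0.027027)
(73 + K)*sqrt((-9 - 9) - 29) = (73 - 1/37)*sqrt((-9 - 9) - 29) = 2700*sqrt(-18 - 29)/37 = 2700*sqrt(-47)/37 = 2700*(I*sqrt(47))/37 = 2700*I*sqrt(47)/37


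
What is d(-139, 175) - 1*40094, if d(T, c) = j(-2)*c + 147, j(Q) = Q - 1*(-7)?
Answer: -39072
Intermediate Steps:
j(Q) = 7 + Q (j(Q) = Q + 7 = 7 + Q)
d(T, c) = 147 + 5*c (d(T, c) = (7 - 2)*c + 147 = 5*c + 147 = 147 + 5*c)
d(-139, 175) - 1*40094 = (147 + 5*175) - 1*40094 = (147 + 875) - 40094 = 1022 - 40094 = -39072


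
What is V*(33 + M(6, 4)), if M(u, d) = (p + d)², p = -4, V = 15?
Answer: 495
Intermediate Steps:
M(u, d) = (-4 + d)²
V*(33 + M(6, 4)) = 15*(33 + (-4 + 4)²) = 15*(33 + 0²) = 15*(33 + 0) = 15*33 = 495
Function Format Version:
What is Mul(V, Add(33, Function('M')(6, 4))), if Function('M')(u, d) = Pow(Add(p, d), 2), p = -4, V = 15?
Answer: 495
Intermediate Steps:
Function('M')(u, d) = Pow(Add(-4, d), 2)
Mul(V, Add(33, Function('M')(6, 4))) = Mul(15, Add(33, Pow(Add(-4, 4), 2))) = Mul(15, Add(33, Pow(0, 2))) = Mul(15, Add(33, 0)) = Mul(15, 33) = 495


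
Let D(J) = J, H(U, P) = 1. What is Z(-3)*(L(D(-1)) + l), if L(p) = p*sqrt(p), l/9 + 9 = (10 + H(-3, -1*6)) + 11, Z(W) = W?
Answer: -351 + 3*I ≈ -351.0 + 3.0*I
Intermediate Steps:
l = 117 (l = -81 + 9*((10 + 1) + 11) = -81 + 9*(11 + 11) = -81 + 9*22 = -81 + 198 = 117)
L(p) = p**(3/2)
Z(-3)*(L(D(-1)) + l) = -3*((-1)**(3/2) + 117) = -3*(-I + 117) = -3*(117 - I) = -351 + 3*I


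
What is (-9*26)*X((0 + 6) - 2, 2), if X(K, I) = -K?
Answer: 936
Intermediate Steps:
(-9*26)*X((0 + 6) - 2, 2) = (-9*26)*(-((0 + 6) - 2)) = -(-234)*(6 - 2) = -(-234)*4 = -234*(-4) = 936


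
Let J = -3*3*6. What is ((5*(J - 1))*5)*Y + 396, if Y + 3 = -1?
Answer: 5896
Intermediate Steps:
Y = -4 (Y = -3 - 1 = -4)
J = -54 (J = -9*6 = -54)
((5*(J - 1))*5)*Y + 396 = ((5*(-54 - 1))*5)*(-4) + 396 = ((5*(-55))*5)*(-4) + 396 = -275*5*(-4) + 396 = -1375*(-4) + 396 = 5500 + 396 = 5896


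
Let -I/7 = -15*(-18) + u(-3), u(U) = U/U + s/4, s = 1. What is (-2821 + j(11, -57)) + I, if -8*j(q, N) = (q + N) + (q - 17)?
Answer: -18853/4 ≈ -4713.3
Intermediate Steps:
j(q, N) = 17/8 - q/4 - N/8 (j(q, N) = -((q + N) + (q - 17))/8 = -((N + q) + (-17 + q))/8 = -(-17 + N + 2*q)/8 = 17/8 - q/4 - N/8)
u(U) = 5/4 (u(U) = U/U + 1/4 = 1 + 1*(¼) = 1 + ¼ = 5/4)
I = -7595/4 (I = -7*(-15*(-18) + 5/4) = -7*(270 + 5/4) = -7*1085/4 = -7595/4 ≈ -1898.8)
(-2821 + j(11, -57)) + I = (-2821 + (17/8 - ¼*11 - ⅛*(-57))) - 7595/4 = (-2821 + (17/8 - 11/4 + 57/8)) - 7595/4 = (-2821 + 13/2) - 7595/4 = -5629/2 - 7595/4 = -18853/4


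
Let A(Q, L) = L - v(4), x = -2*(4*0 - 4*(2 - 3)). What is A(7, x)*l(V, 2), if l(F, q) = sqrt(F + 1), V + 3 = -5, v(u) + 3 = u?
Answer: -9*I*sqrt(7) ≈ -23.812*I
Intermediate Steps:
v(u) = -3 + u
V = -8 (V = -3 - 5 = -8)
l(F, q) = sqrt(1 + F)
x = -8 (x = -2*(0 - 4*(-1)) = -2*(0 + 4) = -2*4 = -8)
A(Q, L) = -1 + L (A(Q, L) = L - (-3 + 4) = L - 1*1 = L - 1 = -1 + L)
A(7, x)*l(V, 2) = (-1 - 8)*sqrt(1 - 8) = -9*I*sqrt(7)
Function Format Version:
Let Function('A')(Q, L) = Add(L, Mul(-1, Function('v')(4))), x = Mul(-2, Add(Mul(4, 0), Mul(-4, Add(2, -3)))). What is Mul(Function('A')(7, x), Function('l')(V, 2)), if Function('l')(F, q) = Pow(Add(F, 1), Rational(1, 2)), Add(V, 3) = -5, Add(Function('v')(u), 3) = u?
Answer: Mul(-9, I, Pow(7, Rational(1, 2))) ≈ Mul(-23.812, I)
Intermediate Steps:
Function('v')(u) = Add(-3, u)
V = -8 (V = Add(-3, -5) = -8)
Function('l')(F, q) = Pow(Add(1, F), Rational(1, 2))
x = -8 (x = Mul(-2, Add(0, Mul(-4, -1))) = Mul(-2, Add(0, 4)) = Mul(-2, 4) = -8)
Function('A')(Q, L) = Add(-1, L) (Function('A')(Q, L) = Add(L, Mul(-1, Add(-3, 4))) = Add(L, Mul(-1, 1)) = Add(L, -1) = Add(-1, L))
Mul(Function('A')(7, x), Function('l')(V, 2)) = Mul(Add(-1, -8), Pow(Add(1, -8), Rational(1, 2))) = Mul(-9, Pow(-7, Rational(1, 2))) = Mul(-9, Mul(I, Pow(7, Rational(1, 2)))) = Mul(-9, I, Pow(7, Rational(1, 2)))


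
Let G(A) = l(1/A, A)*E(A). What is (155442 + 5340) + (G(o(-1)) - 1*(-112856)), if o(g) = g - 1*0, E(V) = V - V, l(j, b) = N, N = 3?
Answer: 273638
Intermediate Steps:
l(j, b) = 3
E(V) = 0
o(g) = g (o(g) = g + 0 = g)
G(A) = 0 (G(A) = 3*0 = 0)
(155442 + 5340) + (G(o(-1)) - 1*(-112856)) = (155442 + 5340) + (0 - 1*(-112856)) = 160782 + (0 + 112856) = 160782 + 112856 = 273638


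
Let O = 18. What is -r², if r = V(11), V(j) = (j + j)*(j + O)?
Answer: -407044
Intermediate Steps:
V(j) = 2*j*(18 + j) (V(j) = (j + j)*(j + 18) = (2*j)*(18 + j) = 2*j*(18 + j))
r = 638 (r = 2*11*(18 + 11) = 2*11*29 = 638)
-r² = -1*638² = -1*407044 = -407044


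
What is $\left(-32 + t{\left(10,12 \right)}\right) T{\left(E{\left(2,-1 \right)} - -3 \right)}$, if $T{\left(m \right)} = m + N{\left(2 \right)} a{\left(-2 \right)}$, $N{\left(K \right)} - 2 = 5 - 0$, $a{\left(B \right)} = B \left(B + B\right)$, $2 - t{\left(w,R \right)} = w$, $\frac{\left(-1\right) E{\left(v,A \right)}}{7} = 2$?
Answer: $-1800$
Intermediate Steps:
$E{\left(v,A \right)} = -14$ ($E{\left(v,A \right)} = \left(-7\right) 2 = -14$)
$t{\left(w,R \right)} = 2 - w$
$a{\left(B \right)} = 2 B^{2}$ ($a{\left(B \right)} = B 2 B = 2 B^{2}$)
$N{\left(K \right)} = 7$ ($N{\left(K \right)} = 2 + \left(5 - 0\right) = 2 + \left(5 + 0\right) = 2 + 5 = 7$)
$T{\left(m \right)} = 56 + m$ ($T{\left(m \right)} = m + 7 \cdot 2 \left(-2\right)^{2} = m + 7 \cdot 2 \cdot 4 = m + 7 \cdot 8 = m + 56 = 56 + m$)
$\left(-32 + t{\left(10,12 \right)}\right) T{\left(E{\left(2,-1 \right)} - -3 \right)} = \left(-32 + \left(2 - 10\right)\right) \left(56 - 11\right) = \left(-32 + \left(2 - 10\right)\right) \left(56 + \left(-14 + 3\right)\right) = \left(-32 - 8\right) \left(56 - 11\right) = \left(-40\right) 45 = -1800$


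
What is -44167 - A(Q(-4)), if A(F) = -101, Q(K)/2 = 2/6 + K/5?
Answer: -44066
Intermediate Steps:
Q(K) = ⅔ + 2*K/5 (Q(K) = 2*(2/6 + K/5) = 2*(2*(⅙) + K*(⅕)) = 2*(⅓ + K/5) = ⅔ + 2*K/5)
-44167 - A(Q(-4)) = -44167 - 1*(-101) = -44167 + 101 = -44066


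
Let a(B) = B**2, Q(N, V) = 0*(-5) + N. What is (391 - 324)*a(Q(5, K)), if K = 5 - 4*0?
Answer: 1675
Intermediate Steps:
K = 5 (K = 5 + 0 = 5)
Q(N, V) = N (Q(N, V) = 0 + N = N)
(391 - 324)*a(Q(5, K)) = (391 - 324)*5**2 = 67*25 = 1675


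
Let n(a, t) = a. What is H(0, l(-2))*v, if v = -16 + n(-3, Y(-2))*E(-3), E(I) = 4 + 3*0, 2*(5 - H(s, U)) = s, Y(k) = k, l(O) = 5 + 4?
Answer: -140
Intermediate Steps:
l(O) = 9
H(s, U) = 5 - s/2
E(I) = 4 (E(I) = 4 + 0 = 4)
v = -28 (v = -16 - 3*4 = -16 - 12 = -28)
H(0, l(-2))*v = (5 - 1/2*0)*(-28) = (5 + 0)*(-28) = 5*(-28) = -140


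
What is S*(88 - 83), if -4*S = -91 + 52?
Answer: 195/4 ≈ 48.750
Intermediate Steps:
S = 39/4 (S = -(-91 + 52)/4 = -¼*(-39) = 39/4 ≈ 9.7500)
S*(88 - 83) = 39*(88 - 83)/4 = (39/4)*5 = 195/4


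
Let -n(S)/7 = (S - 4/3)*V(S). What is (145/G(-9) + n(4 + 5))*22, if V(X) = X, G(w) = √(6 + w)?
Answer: -10626 - 3190*I*√3/3 ≈ -10626.0 - 1841.7*I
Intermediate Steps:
n(S) = -7*S*(-4/3 + S) (n(S) = -7*(S - 4/3)*S = -7*(-4/3 + S)*S = -7*S*(-4/3 + S))
(145/G(-9) + n(4 + 5))*22 = (145/(√(6 - 9)) + 7*(4 + 5)*(4 - 3*(4 + 5))/3)*22 = (145/(√(-3)) + (7/3)*9*(4 - 3*9))*22 = (145/((I*√3)) + (7/3)*9*(4 - 27))*22 = (145*(-I*√3/3) + (7/3)*9*(-23))*22 = (-145*I*√3/3 - 483)*22 = (-483 - 145*I*√3/3)*22 = -10626 - 3190*I*√3/3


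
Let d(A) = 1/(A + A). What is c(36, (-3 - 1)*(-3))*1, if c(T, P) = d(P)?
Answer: 1/24 ≈ 0.041667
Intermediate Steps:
d(A) = 1/(2*A)
c(T, P) = 1/(2*P)
c(36, (-3 - 1)*(-3))*1 = (1/(2*(((-3 - 1)*(-3)))))*1 = (1/(2*((-4*(-3)))))*1 = ((½)/12)*1 = ((½)*(1/12))*1 = (1/24)*1 = 1/24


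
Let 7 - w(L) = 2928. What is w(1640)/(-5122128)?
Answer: 2921/5122128 ≈ 0.00057027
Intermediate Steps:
w(L) = -2921 (w(L) = 7 - 1*2928 = 7 - 2928 = -2921)
w(1640)/(-5122128) = -2921/(-5122128) = -2921*(-1/5122128) = 2921/5122128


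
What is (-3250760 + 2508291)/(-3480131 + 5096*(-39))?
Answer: 742469/3678875 ≈ 0.20182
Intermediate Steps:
(-3250760 + 2508291)/(-3480131 + 5096*(-39)) = -742469/(-3480131 - 198744) = -742469/(-3678875) = -742469*(-1/3678875) = 742469/3678875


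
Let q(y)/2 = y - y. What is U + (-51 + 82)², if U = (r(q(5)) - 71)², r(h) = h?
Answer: 6002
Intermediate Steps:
q(y) = 0 (q(y) = 2*(y - y) = 2*0 = 0)
U = 5041 (U = (0 - 71)² = (-71)² = 5041)
U + (-51 + 82)² = 5041 + (-51 + 82)² = 5041 + 31² = 5041 + 961 = 6002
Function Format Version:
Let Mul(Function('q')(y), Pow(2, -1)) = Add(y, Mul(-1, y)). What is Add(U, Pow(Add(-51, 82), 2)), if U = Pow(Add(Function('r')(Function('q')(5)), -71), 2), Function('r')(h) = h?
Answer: 6002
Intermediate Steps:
Function('q')(y) = 0 (Function('q')(y) = Mul(2, Add(y, Mul(-1, y))) = Mul(2, 0) = 0)
U = 5041 (U = Pow(Add(0, -71), 2) = Pow(-71, 2) = 5041)
Add(U, Pow(Add(-51, 82), 2)) = Add(5041, Pow(Add(-51, 82), 2)) = Add(5041, Pow(31, 2)) = Add(5041, 961) = 6002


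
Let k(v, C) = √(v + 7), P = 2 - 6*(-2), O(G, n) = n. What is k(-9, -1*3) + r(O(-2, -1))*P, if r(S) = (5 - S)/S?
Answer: -84 + I*√2 ≈ -84.0 + 1.4142*I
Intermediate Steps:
r(S) = (5 - S)/S
P = 14 (P = 2 + 12 = 14)
k(v, C) = √(7 + v)
k(-9, -1*3) + r(O(-2, -1))*P = √(7 - 9) + ((5 - 1*(-1))/(-1))*14 = √(-2) - (5 + 1)*14 = I*√2 - 1*6*14 = I*√2 - 6*14 = I*√2 - 84 = -84 + I*√2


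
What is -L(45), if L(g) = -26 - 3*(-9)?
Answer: -1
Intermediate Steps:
L(g) = 1 (L(g) = -26 + 27 = 1)
-L(45) = -1*1 = -1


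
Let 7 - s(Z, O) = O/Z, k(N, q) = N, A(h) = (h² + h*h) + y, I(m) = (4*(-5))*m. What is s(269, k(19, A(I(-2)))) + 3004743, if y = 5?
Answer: 808277731/269 ≈ 3.0047e+6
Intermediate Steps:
I(m) = -20*m
A(h) = 5 + 2*h² (A(h) = (h² + h*h) + 5 = (h² + h²) + 5 = 2*h² + 5 = 5 + 2*h²)
s(Z, O) = 7 - O/Z
s(269, k(19, A(I(-2)))) + 3004743 = (7 - 1*19/269) + 3004743 = (7 - 1*19*1/269) + 3004743 = (7 - 19/269) + 3004743 = 1864/269 + 3004743 = 808277731/269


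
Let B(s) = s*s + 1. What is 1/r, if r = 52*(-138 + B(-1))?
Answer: -1/7072 ≈ -0.00014140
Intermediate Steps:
B(s) = 1 + s**2 (B(s) = s**2 + 1 = 1 + s**2)
r = -7072 (r = 52*(-138 + (1 + (-1)**2)) = 52*(-138 + (1 + 1)) = 52*(-138 + 2) = 52*(-136) = -7072)
1/r = 1/(-7072) = -1/7072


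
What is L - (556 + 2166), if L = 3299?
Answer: 577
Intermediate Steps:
L - (556 + 2166) = 3299 - (556 + 2166) = 3299 - 1*2722 = 3299 - 2722 = 577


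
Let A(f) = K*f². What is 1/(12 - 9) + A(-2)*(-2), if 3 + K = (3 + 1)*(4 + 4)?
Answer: -695/3 ≈ -231.67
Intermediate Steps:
K = 29 (K = -3 + (3 + 1)*(4 + 4) = -3 + 4*8 = -3 + 32 = 29)
A(f) = 29*f²
1/(12 - 9) + A(-2)*(-2) = 1/(12 - 9) + (29*(-2)²)*(-2) = 1/3 + (29*4)*(-2) = ⅓ + 116*(-2) = ⅓ - 232 = -695/3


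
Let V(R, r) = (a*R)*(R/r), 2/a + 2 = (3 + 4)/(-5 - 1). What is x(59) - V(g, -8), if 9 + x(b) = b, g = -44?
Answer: -1954/19 ≈ -102.84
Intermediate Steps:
x(b) = -9 + b
a = -12/19 (a = 2/(-2 + (3 + 4)/(-5 - 1)) = 2/(-2 + 7/(-6)) = 2/(-2 + 7*(-1/6)) = 2/(-2 - 7/6) = 2/(-19/6) = 2*(-6/19) = -12/19 ≈ -0.63158)
V(R, r) = -12*R**2/(19*r) (V(R, r) = (-12*R/19)*(R/r) = -12*R**2/(19*r))
x(59) - V(g, -8) = (-9 + 59) - (-12)*(-44)**2/(19*(-8)) = 50 - (-12)*1936*(-1)/(19*8) = 50 - 1*2904/19 = 50 - 2904/19 = -1954/19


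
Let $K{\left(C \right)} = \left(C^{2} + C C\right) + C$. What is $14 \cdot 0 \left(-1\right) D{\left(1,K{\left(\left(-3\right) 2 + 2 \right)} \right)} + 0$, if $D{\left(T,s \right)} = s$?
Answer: $0$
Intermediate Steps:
$K{\left(C \right)} = C + 2 C^{2}$ ($K{\left(C \right)} = \left(C^{2} + C^{2}\right) + C = 2 C^{2} + C = C + 2 C^{2}$)
$14 \cdot 0 \left(-1\right) D{\left(1,K{\left(\left(-3\right) 2 + 2 \right)} \right)} + 0 = 14 \cdot 0 \left(-1\right) \left(\left(-3\right) 2 + 2\right) \left(1 + 2 \left(\left(-3\right) 2 + 2\right)\right) + 0 = 14 \cdot 0 \left(-6 + 2\right) \left(1 + 2 \left(-6 + 2\right)\right) + 0 = 14 \cdot 0 \left(- 4 \left(1 + 2 \left(-4\right)\right)\right) + 0 = 14 \cdot 0 \left(- 4 \left(1 - 8\right)\right) + 0 = 14 \cdot 0 \left(\left(-4\right) \left(-7\right)\right) + 0 = 14 \cdot 0 \cdot 28 + 0 = 14 \cdot 0 + 0 = 0 + 0 = 0$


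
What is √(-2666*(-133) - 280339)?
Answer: √74239 ≈ 272.47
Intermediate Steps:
√(-2666*(-133) - 280339) = √(354578 - 280339) = √74239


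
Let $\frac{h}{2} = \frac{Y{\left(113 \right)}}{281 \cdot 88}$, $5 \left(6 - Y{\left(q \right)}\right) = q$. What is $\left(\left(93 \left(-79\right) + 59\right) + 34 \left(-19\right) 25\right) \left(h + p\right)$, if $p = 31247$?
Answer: $- \frac{22637468746583}{30910} \approx -7.3237 \cdot 10^{8}$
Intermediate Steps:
$Y{\left(q \right)} = 6 - \frac{q}{5}$
$h = - \frac{83}{61820}$ ($h = 2 \frac{6 - \frac{113}{5}}{281 \cdot 88} = 2 \frac{6 - \frac{113}{5}}{24728} = 2 \left(\left(- \frac{83}{5}\right) \frac{1}{24728}\right) = 2 \left(- \frac{83}{123640}\right) = - \frac{83}{61820} \approx -0.0013426$)
$\left(\left(93 \left(-79\right) + 59\right) + 34 \left(-19\right) 25\right) \left(h + p\right) = \left(\left(93 \left(-79\right) + 59\right) + 34 \left(-19\right) 25\right) \left(- \frac{83}{61820} + 31247\right) = \left(\left(-7347 + 59\right) - 16150\right) \frac{1931689457}{61820} = \left(-7288 - 16150\right) \frac{1931689457}{61820} = \left(-23438\right) \frac{1931689457}{61820} = - \frac{22637468746583}{30910}$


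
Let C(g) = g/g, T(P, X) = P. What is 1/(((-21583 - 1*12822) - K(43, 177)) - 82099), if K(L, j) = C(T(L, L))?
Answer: -1/116505 ≈ -8.5833e-6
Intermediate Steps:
C(g) = 1
K(L, j) = 1
1/(((-21583 - 1*12822) - K(43, 177)) - 82099) = 1/(((-21583 - 1*12822) - 1*1) - 82099) = 1/(((-21583 - 12822) - 1) - 82099) = 1/((-34405 - 1) - 82099) = 1/(-34406 - 82099) = 1/(-116505) = -1/116505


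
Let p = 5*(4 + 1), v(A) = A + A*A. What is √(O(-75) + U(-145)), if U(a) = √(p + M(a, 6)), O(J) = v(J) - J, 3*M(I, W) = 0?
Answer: √5630 ≈ 75.033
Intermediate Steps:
v(A) = A + A²
M(I, W) = 0 (M(I, W) = (⅓)*0 = 0)
p = 25 (p = 5*5 = 25)
O(J) = -J + J*(1 + J) (O(J) = J*(1 + J) - J = -J + J*(1 + J))
U(a) = 5 (U(a) = √(25 + 0) = √25 = 5)
√(O(-75) + U(-145)) = √((-75)² + 5) = √(5625 + 5) = √5630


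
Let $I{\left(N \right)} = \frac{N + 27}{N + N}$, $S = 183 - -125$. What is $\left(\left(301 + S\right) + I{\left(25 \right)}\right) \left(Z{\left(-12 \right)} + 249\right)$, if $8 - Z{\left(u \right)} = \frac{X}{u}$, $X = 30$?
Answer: $\frac{7915269}{50} \approx 1.5831 \cdot 10^{5}$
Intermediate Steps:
$S = 308$ ($S = 183 + 125 = 308$)
$Z{\left(u \right)} = 8 - \frac{30}{u}$
$I{\left(N \right)} = \frac{27 + N}{2 N}$
$\left(\left(301 + S\right) + I{\left(25 \right)}\right) \left(Z{\left(-12 \right)} + 249\right) = \left(\left(301 + 308\right) + \frac{27 + 25}{2 \cdot 25}\right) \left(\left(8 - \frac{30}{-12}\right) + 249\right) = \left(609 + \frac{1}{2} \cdot \frac{1}{25} \cdot 52\right) \left(\left(8 - - \frac{5}{2}\right) + 249\right) = \left(609 + \frac{26}{25}\right) \left(\left(8 + \frac{5}{2}\right) + 249\right) = \frac{15251 \left(\frac{21}{2} + 249\right)}{25} = \frac{15251}{25} \cdot \frac{519}{2} = \frac{7915269}{50}$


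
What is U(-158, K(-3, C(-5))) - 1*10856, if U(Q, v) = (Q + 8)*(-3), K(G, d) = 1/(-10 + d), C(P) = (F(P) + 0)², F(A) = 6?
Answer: -10406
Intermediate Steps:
C(P) = 36 (C(P) = (6 + 0)² = 6² = 36)
U(Q, v) = -24 - 3*Q (U(Q, v) = (8 + Q)*(-3) = -24 - 3*Q)
U(-158, K(-3, C(-5))) - 1*10856 = (-24 - 3*(-158)) - 1*10856 = (-24 + 474) - 10856 = 450 - 10856 = -10406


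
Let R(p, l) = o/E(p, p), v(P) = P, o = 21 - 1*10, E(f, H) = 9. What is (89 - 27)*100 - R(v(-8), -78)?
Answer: 55789/9 ≈ 6198.8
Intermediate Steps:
o = 11 (o = 21 - 10 = 11)
R(p, l) = 11/9
(89 - 27)*100 - R(v(-8), -78) = (89 - 27)*100 - 1*11/9 = 62*100 - 11/9 = 6200 - 11/9 = 55789/9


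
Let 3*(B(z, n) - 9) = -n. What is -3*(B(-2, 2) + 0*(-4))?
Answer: -25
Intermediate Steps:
B(z, n) = 9 - n/3 (B(z, n) = 9 + (-n)/3 = 9 - n/3)
-3*(B(-2, 2) + 0*(-4)) = -3*((9 - 1/3*2) + 0*(-4)) = -3*((9 - 2/3) + 0) = -3*(25/3 + 0) = -3*25/3 = -25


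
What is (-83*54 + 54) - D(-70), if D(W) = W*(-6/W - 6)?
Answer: -4842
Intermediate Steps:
D(W) = W*(-6 - 6/W)
(-83*54 + 54) - D(-70) = (-83*54 + 54) - (-6 - 6*(-70)) = (-4482 + 54) - (-6 + 420) = -4428 - 1*414 = -4428 - 414 = -4842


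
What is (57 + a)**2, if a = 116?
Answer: 29929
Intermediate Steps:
(57 + a)**2 = (57 + 116)**2 = 173**2 = 29929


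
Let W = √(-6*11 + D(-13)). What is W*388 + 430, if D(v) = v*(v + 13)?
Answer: 430 + 388*I*√66 ≈ 430.0 + 3152.1*I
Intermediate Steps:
D(v) = v*(13 + v)
W = I*√66 (W = √(-6*11 - 13*(13 - 13)) = √(-66 - 13*0) = √(-66 + 0) = √(-66) = I*√66 ≈ 8.124*I)
W*388 + 430 = (I*√66)*388 + 430 = 388*I*√66 + 430 = 430 + 388*I*√66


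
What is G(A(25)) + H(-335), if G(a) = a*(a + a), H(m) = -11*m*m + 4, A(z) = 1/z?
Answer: -771544373/625 ≈ -1.2345e+6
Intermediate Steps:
H(m) = 4 - 11*m² (H(m) = -11*m² + 4 = 4 - 11*m²)
G(a) = 2*a² (G(a) = a*(2*a) = 2*a²)
G(A(25)) + H(-335) = 2*(1/25)² + (4 - 11*(-335)²) = 2*(1/25)² + (4 - 11*112225) = 2*(1/625) + (4 - 1234475) = 2/625 - 1234471 = -771544373/625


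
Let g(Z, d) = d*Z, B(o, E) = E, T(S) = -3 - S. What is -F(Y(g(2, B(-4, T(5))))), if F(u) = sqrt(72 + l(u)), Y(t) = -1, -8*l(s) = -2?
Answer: -17/2 ≈ -8.5000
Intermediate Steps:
l(s) = 1/4 (l(s) = -1/8*(-2) = 1/4)
g(Z, d) = Z*d
F(u) = 17/2 (F(u) = sqrt(72 + 1/4) = sqrt(289/4) = 17/2)
-F(Y(g(2, B(-4, T(5))))) = -1*17/2 = -17/2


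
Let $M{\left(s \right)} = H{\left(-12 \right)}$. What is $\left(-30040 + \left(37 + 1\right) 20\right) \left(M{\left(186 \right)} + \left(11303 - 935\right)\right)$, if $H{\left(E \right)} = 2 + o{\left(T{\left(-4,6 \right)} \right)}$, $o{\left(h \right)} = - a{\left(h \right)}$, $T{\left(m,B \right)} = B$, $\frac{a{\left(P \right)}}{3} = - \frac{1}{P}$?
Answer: $-303648240$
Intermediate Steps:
$a{\left(P \right)} = - \frac{3}{P}$ ($a{\left(P \right)} = 3 \left(- \frac{1}{P}\right) = - \frac{3}{P}$)
$o{\left(h \right)} = \frac{3}{h}$ ($o{\left(h \right)} = - \frac{-3}{h} = \frac{3}{h}$)
$H{\left(E \right)} = \frac{5}{2}$ ($H{\left(E \right)} = 2 + \frac{3}{6} = 2 + 3 \cdot \frac{1}{6} = 2 + \frac{1}{2} = \frac{5}{2}$)
$M{\left(s \right)} = \frac{5}{2}$
$\left(-30040 + \left(37 + 1\right) 20\right) \left(M{\left(186 \right)} + \left(11303 - 935\right)\right) = \left(-30040 + \left(37 + 1\right) 20\right) \left(\frac{5}{2} + \left(11303 - 935\right)\right) = \left(-30040 + 38 \cdot 20\right) \left(\frac{5}{2} + \left(11303 - 935\right)\right) = \left(-30040 + 760\right) \left(\frac{5}{2} + 10368\right) = \left(-29280\right) \frac{20741}{2} = -303648240$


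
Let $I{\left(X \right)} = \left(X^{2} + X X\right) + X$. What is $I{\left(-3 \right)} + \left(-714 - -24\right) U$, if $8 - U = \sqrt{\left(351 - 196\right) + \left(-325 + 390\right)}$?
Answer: $-5505 + 1380 \sqrt{55} \approx 4729.4$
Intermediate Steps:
$I{\left(X \right)} = X + 2 X^{2}$ ($I{\left(X \right)} = \left(X^{2} + X^{2}\right) + X = 2 X^{2} + X = X + 2 X^{2}$)
$U = 8 - 2 \sqrt{55}$ ($U = 8 - \sqrt{\left(351 - 196\right) + \left(-325 + 390\right)} = 8 - \sqrt{\left(351 - 196\right) + 65} = 8 - \sqrt{155 + 65} = 8 - \sqrt{220} = 8 - 2 \sqrt{55} \approx -6.8324$)
$I{\left(-3 \right)} + \left(-714 - -24\right) U = - 3 \left(1 + 2 \left(-3\right)\right) + \left(-714 - -24\right) \left(8 - 2 \sqrt{55}\right) = - 3 \left(1 - 6\right) + \left(-714 + 24\right) \left(8 - 2 \sqrt{55}\right) = \left(-3\right) \left(-5\right) - 690 \left(8 - 2 \sqrt{55}\right) = 15 - \left(5520 - 1380 \sqrt{55}\right) = -5505 + 1380 \sqrt{55}$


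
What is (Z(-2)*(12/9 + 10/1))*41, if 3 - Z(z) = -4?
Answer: 9758/3 ≈ 3252.7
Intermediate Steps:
Z(z) = 7 (Z(z) = 3 - 1*(-4) = 3 + 4 = 7)
(Z(-2)*(12/9 + 10/1))*41 = (7*(12/9 + 10/1))*41 = (7*(12*(⅑) + 10*1))*41 = (7*(4/3 + 10))*41 = (7*(34/3))*41 = (238/3)*41 = 9758/3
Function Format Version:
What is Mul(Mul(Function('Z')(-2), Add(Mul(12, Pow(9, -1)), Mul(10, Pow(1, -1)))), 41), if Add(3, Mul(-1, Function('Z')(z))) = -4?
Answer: Rational(9758, 3) ≈ 3252.7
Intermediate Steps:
Function('Z')(z) = 7 (Function('Z')(z) = Add(3, Mul(-1, -4)) = Add(3, 4) = 7)
Mul(Mul(Function('Z')(-2), Add(Mul(12, Pow(9, -1)), Mul(10, Pow(1, -1)))), 41) = Mul(Mul(7, Add(Mul(12, Pow(9, -1)), Mul(10, Pow(1, -1)))), 41) = Mul(Mul(7, Add(Mul(12, Rational(1, 9)), Mul(10, 1))), 41) = Mul(Mul(7, Add(Rational(4, 3), 10)), 41) = Mul(Mul(7, Rational(34, 3)), 41) = Mul(Rational(238, 3), 41) = Rational(9758, 3)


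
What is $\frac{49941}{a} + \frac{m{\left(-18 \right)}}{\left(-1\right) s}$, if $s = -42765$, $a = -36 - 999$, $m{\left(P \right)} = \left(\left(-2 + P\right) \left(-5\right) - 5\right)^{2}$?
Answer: $- \frac{47253022}{983595} \approx -48.041$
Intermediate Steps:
$m{\left(P \right)} = \left(5 - 5 P\right)^{2}$ ($m{\left(P \right)} = \left(\left(10 - 5 P\right) - 5\right)^{2} = \left(5 - 5 P\right)^{2}$)
$a = -1035$ ($a = -36 - 999 = -1035$)
$\frac{49941}{a} + \frac{m{\left(-18 \right)}}{\left(-1\right) s} = \frac{49941}{-1035} + \frac{25 \left(-1 - 18\right)^{2}}{\left(-1\right) \left(-42765\right)} = 49941 \left(- \frac{1}{1035}\right) + \frac{25 \left(-19\right)^{2}}{42765} = - \frac{5549}{115} + 25 \cdot 361 \cdot \frac{1}{42765} = - \frac{5549}{115} + 9025 \cdot \frac{1}{42765} = - \frac{5549}{115} + \frac{1805}{8553} = - \frac{47253022}{983595}$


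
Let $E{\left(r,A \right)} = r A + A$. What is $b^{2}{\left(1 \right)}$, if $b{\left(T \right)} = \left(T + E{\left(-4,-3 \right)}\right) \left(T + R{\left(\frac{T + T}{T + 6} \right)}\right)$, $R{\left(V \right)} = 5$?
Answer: $3600$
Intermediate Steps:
$E{\left(r,A \right)} = A + A r$ ($E{\left(r,A \right)} = A r + A = A + A r$)
$b{\left(T \right)} = \left(5 + T\right) \left(9 + T\right)$ ($b{\left(T \right)} = \left(T - 3 \left(1 - 4\right)\right) \left(T + 5\right) = \left(T - -9\right) \left(5 + T\right) = \left(T + 9\right) \left(5 + T\right) = \left(9 + T\right) \left(5 + T\right) = \left(5 + T\right) \left(9 + T\right)$)
$b^{2}{\left(1 \right)} = \left(45 + 1^{2} + 14 \cdot 1\right)^{2} = \left(45 + 1 + 14\right)^{2} = 60^{2} = 3600$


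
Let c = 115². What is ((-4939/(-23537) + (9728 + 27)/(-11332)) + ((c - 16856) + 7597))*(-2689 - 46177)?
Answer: -25841390873093481/133360642 ≈ -1.9377e+8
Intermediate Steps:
c = 13225
((-4939/(-23537) + (9728 + 27)/(-11332)) + ((c - 16856) + 7597))*(-2689 - 46177) = ((-4939/(-23537) + (9728 + 27)/(-11332)) + ((13225 - 16856) + 7597))*(-2689 - 46177) = ((-4939*(-1/23537) + 9755*(-1/11332)) + (-3631 + 7597))*(-48866) = ((4939/23537 - 9755/11332) + 3966)*(-48866) = (-173634687/266721284 + 3966)*(-48866) = (1057642977657/266721284)*(-48866) = -25841390873093481/133360642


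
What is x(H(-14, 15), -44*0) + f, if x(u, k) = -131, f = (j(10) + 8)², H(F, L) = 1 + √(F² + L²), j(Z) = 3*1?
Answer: -10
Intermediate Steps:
j(Z) = 3
f = 121 (f = (3 + 8)² = 11² = 121)
x(H(-14, 15), -44*0) + f = -131 + 121 = -10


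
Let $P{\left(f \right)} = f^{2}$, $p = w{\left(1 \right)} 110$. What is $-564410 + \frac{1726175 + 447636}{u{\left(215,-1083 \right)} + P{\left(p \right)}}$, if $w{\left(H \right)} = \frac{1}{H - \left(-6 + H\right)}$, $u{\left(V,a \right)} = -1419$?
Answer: $- \frac{5520304159}{9746} \approx -5.6642 \cdot 10^{5}$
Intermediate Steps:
$w{\left(H \right)} = \frac{1}{6}$
$p = \frac{55}{3}$ ($p = \frac{1}{6} \cdot 110 = \frac{55}{3} \approx 18.333$)
$-564410 + \frac{1726175 + 447636}{u{\left(215,-1083 \right)} + P{\left(p \right)}} = -564410 + \frac{1726175 + 447636}{-1419 + \left(\frac{55}{3}\right)^{2}} = -564410 + \frac{2173811}{-1419 + \frac{3025}{9}} = -564410 + \frac{2173811}{- \frac{9746}{9}} = -564410 + 2173811 \left(- \frac{9}{9746}\right) = -564410 - \frac{19564299}{9746} = - \frac{5520304159}{9746}$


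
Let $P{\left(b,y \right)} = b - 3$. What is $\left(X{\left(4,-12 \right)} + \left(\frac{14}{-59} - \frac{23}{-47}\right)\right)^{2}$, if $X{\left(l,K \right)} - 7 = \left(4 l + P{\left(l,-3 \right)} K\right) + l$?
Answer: $\frac{1788782436}{7689529} \approx 232.63$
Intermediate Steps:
$P{\left(b,y \right)} = -3 + b$
$X{\left(l,K \right)} = 7 + 5 l + K \left(-3 + l\right)$ ($X{\left(l,K \right)} = 7 + \left(\left(4 l + \left(-3 + l\right) K\right) + l\right) = 7 + \left(\left(4 l + K \left(-3 + l\right)\right) + l\right) = 7 + \left(5 l + K \left(-3 + l\right)\right) = 7 + 5 l + K \left(-3 + l\right)$)
$\left(X{\left(4,-12 \right)} + \left(\frac{14}{-59} - \frac{23}{-47}\right)\right)^{2} = \left(\left(7 + 5 \cdot 4 - 12 \left(-3 + 4\right)\right) + \left(\frac{14}{-59} - \frac{23}{-47}\right)\right)^{2} = \left(\left(7 + 20 - 12\right) + \left(14 \left(- \frac{1}{59}\right) - - \frac{23}{47}\right)\right)^{2} = \left(\left(7 + 20 - 12\right) + \left(- \frac{14}{59} + \frac{23}{47}\right)\right)^{2} = \left(15 + \frac{699}{2773}\right)^{2} = \left(\frac{42294}{2773}\right)^{2} = \frac{1788782436}{7689529}$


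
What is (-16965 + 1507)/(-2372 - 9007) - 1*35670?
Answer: -405873472/11379 ≈ -35669.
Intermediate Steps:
(-16965 + 1507)/(-2372 - 9007) - 1*35670 = -15458/(-11379) - 35670 = -15458*(-1/11379) - 35670 = 15458/11379 - 35670 = -405873472/11379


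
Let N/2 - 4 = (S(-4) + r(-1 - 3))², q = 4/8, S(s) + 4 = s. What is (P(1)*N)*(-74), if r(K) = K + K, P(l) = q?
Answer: -19240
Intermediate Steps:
S(s) = -4 + s
q = ½ (q = 4*(⅛) = ½ ≈ 0.50000)
P(l) = ½
r(K) = 2*K
N = 520 (N = 8 + 2*((-4 - 4) + 2*(-1 - 3))² = 8 + 2*(-8 + 2*(-4))² = 8 + 2*(-8 - 8)² = 8 + 2*(-16)² = 8 + 2*256 = 8 + 512 = 520)
(P(1)*N)*(-74) = ((½)*520)*(-74) = 260*(-74) = -19240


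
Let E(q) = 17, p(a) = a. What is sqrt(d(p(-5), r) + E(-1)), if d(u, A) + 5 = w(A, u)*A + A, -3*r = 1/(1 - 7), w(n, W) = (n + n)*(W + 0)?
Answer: sqrt(974)/9 ≈ 3.4677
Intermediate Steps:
w(n, W) = 2*W*n (w(n, W) = (2*n)*W = 2*W*n)
r = 1/18 (r = -1/(3*(1 - 7)) = -1/3/(-6) = -1/3*(-1/6) = 1/18 ≈ 0.055556)
d(u, A) = -5 + A + 2*u*A**2 (d(u, A) = -5 + ((2*u*A)*A + A) = -5 + ((2*A*u)*A + A) = -5 + (2*u*A**2 + A) = -5 + (A + 2*u*A**2) = -5 + A + 2*u*A**2)
sqrt(d(p(-5), r) + E(-1)) = sqrt((-5 + 1/18 + 2*(-5)*(1/18)**2) + 17) = sqrt((-5 + 1/18 + 2*(-5)*(1/324)) + 17) = sqrt((-5 + 1/18 - 5/162) + 17) = sqrt(-403/81 + 17) = sqrt(974/81) = sqrt(974)/9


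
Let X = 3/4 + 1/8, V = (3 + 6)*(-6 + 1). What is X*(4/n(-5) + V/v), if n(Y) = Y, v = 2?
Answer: -1631/80 ≈ -20.388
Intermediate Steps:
V = -45 (V = 9*(-5) = -45)
X = 7/8 (X = 3*(1/4) + 1*(1/8) = 3/4 + 1/8 = 7/8 ≈ 0.87500)
X*(4/n(-5) + V/v) = 7*(4/(-5) - 45/2)/8 = 7*(4*(-1/5) - 45*1/2)/8 = 7*(-4/5 - 45/2)/8 = (7/8)*(-233/10) = -1631/80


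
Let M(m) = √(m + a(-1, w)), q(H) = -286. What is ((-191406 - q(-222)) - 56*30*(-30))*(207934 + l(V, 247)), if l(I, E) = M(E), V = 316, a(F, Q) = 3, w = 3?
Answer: -29260472480 - 703600*√10 ≈ -2.9263e+10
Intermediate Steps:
M(m) = √(3 + m) (M(m) = √(m + 3) = √(3 + m))
l(I, E) = √(3 + E)
((-191406 - q(-222)) - 56*30*(-30))*(207934 + l(V, 247)) = ((-191406 - 1*(-286)) - 56*30*(-30))*(207934 + √(3 + 247)) = ((-191406 + 286) - 1680*(-30))*(207934 + √250) = (-191120 + 50400)*(207934 + 5*√10) = -140720*(207934 + 5*√10) = -29260472480 - 703600*√10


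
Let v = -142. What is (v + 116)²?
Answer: 676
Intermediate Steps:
(v + 116)² = (-142 + 116)² = (-26)² = 676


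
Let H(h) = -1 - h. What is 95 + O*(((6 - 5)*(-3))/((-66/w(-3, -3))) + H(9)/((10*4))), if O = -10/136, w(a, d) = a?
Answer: 16725/176 ≈ 95.028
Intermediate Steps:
O = -5/68 (O = -10*1/136 = -5/68 ≈ -0.073529)
95 + O*(((6 - 5)*(-3))/((-66/w(-3, -3))) + H(9)/((10*4))) = 95 - 5*(((6 - 5)*(-3))/((-66/(-3))) + (-1 - 1*9)/((10*4)))/68 = 95 - 5*((1*(-3))/((-66*(-1/3))) + (-1 - 9)/40)/68 = 95 - 5*(-3/22 - 10*1/40)/68 = 95 - 5*(-3*1/22 - 1/4)/68 = 95 - 5*(-3/22 - 1/4)/68 = 95 - 5/68*(-17/44) = 95 + 5/176 = 16725/176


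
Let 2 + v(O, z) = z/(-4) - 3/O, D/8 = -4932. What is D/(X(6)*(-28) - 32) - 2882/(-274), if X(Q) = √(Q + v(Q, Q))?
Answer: -5380975/2329 + 34524*√2/17 ≈ 561.60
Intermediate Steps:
D = -39456 (D = 8*(-4932) = -39456)
v(O, z) = -2 - 3/O - z/4 (v(O, z) = -2 + (z/(-4) - 3/O) = -2 + (z*(-¼) - 3/O) = -2 + (-z/4 - 3/O) = -2 + (-3/O - z/4) = -2 - 3/O - z/4)
X(Q) = √(-2 - 3/Q + 3*Q/4) (X(Q) = √(Q + (-2 - 3/Q - Q/4)) = √(-2 - 3/Q + 3*Q/4))
D/(X(6)*(-28) - 32) - 2882/(-274) = -39456/((√(-8 - 12/6 + 3*6)/2)*(-28) - 32) - 2882/(-274) = -39456/((√(-8 - 12*⅙ + 18)/2)*(-28) - 32) - 2882*(-1/274) = -39456/((√(-8 - 2 + 18)/2)*(-28) - 32) + 1441/137 = -39456/((√8/2)*(-28) - 32) + 1441/137 = -39456/(((2*√2)/2)*(-28) - 32) + 1441/137 = -39456/(√2*(-28) - 32) + 1441/137 = -39456/(-28*√2 - 32) + 1441/137 = -39456/(-32 - 28*√2) + 1441/137 = 1441/137 - 39456/(-32 - 28*√2)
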